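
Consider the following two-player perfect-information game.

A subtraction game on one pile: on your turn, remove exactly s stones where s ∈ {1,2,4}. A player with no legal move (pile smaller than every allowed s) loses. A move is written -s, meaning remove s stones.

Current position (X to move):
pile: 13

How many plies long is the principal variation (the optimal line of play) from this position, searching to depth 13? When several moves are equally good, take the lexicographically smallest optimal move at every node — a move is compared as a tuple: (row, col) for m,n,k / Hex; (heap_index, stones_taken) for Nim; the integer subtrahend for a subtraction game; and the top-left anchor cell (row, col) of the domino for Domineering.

PV length from [13]: 9 plies

p1 X@[13]: -1[12]+1* -2[11]-1 -4[9]+1
p2 O@[12]: -1[11]-1* -2[10]-1 -4[8]-1
p3 X@[11]: -1[10]-1 -2[9]+1* -4[7]-1
p4 O@[9]: -1[8]-1* -2[7]-1 -4[5]-1
p5 X@[8]: -1[7]-1 -2[6]+1* -4[4]-1
p6 O@[6]: -1[5]-1* -2[4]-1 -4[2]-1
p7 X@[5]: -1[4]-1 -2[3]+1* -4[1]-1
p8 O@[3]: -1[2]-1* -2[1]-1
p9 X@[2]: -1[1]-1 -2[0]+1*
p10 O@[0] terminal -1; root [13] d13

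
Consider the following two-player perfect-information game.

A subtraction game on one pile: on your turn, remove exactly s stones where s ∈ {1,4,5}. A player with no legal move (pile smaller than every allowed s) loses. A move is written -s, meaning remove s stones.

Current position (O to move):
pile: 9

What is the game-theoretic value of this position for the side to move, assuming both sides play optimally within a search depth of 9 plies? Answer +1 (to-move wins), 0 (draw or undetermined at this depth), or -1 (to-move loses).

[9] O move#1: -1:+1/8*, -4:-1/5, -5:-1/4
[8] X move#2: -1:-1/7*, -4:-1/4, -5:-1/3
[7] O move#3: -1:-1/6, -4:-1/3, -5:+1/2*
[2] X move#4: -1:-1/1*
[1] O move#5: -1:+1/0*
[0] end (terminal -1, X#6); searched 9 to 9

value(9, O) = +1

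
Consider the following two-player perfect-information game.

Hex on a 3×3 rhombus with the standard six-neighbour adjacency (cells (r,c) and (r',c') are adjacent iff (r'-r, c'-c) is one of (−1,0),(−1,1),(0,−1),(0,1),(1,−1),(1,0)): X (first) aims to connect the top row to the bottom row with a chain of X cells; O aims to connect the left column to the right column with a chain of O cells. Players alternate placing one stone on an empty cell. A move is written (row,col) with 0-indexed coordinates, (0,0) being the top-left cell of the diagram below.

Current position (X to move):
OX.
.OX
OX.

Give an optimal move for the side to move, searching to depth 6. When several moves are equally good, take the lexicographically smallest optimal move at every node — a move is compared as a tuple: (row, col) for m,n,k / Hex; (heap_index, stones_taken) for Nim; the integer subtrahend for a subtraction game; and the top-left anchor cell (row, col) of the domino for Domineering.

ply 1, X at OX./.OX/OX. | (0,2)=+1→OXX/.OX/OX.*; (1,0)=-1→OX./XOX/OX.; (2,2)=-1→OX./.OX/OXX
ply 2: OXX/.OX/OX. is terminal -1 (O); from OX./.OX/OX. depth 6

X's best at [OX./.OX/OX.]: (0,2)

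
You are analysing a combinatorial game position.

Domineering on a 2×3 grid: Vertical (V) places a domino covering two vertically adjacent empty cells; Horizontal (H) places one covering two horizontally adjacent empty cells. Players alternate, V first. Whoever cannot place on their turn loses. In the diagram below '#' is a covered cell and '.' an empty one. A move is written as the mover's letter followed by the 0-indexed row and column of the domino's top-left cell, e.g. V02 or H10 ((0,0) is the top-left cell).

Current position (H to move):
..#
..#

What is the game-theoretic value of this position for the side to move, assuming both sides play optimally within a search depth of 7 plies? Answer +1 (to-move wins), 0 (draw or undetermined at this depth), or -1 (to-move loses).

value(..#/..#, H) = +1

p1 H@[..#/..#]: H00[###/..#]+1* H10[..#/###]+1
p2 V@[###/..#] terminal -1; root [..#/..#] d7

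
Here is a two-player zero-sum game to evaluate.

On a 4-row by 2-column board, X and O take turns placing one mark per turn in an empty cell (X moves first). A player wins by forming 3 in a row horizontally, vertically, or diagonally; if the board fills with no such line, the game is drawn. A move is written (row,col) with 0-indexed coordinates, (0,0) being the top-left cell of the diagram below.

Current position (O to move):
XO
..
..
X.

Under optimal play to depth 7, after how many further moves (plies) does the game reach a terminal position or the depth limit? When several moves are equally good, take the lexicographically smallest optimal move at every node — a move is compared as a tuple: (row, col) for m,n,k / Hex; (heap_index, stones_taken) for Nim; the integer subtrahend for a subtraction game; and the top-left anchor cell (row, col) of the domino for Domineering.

PV length from [XO/../../X.]: 5 plies

[XO/../../X.] O move#1: (1,0):+0/XO/O./../X.*, (1,1):+0/XO/.O/../X., (2,0):+0/XO/../O./X., (2,1):+0/XO/../.O/X., (3,1):+0/XO/../../XO
[XO/O./../X.] X move#2: (1,1):+0/XO/OX/../X.*, (2,0):+0/XO/O./X./X., (2,1):+0/XO/O./.X/X., (3,1):+0/XO/O./../XX
[XO/OX/../X.] O move#3: (2,0):+0/XO/OX/O./X.*, (2,1):+0/XO/OX/.O/X., (3,1):+0/XO/OX/../XO
[XO/OX/O./X.] X move#4: (2,1):+0/XO/OX/OX/X.*, (3,1):+0/XO/OX/O./XX
[XO/OX/OX/X.] O move#5: (3,1):+0/XO/OX/OX/XO*
[XO/OX/OX/XO] end (terminal +0, X#6); searched XO/../../X. to 7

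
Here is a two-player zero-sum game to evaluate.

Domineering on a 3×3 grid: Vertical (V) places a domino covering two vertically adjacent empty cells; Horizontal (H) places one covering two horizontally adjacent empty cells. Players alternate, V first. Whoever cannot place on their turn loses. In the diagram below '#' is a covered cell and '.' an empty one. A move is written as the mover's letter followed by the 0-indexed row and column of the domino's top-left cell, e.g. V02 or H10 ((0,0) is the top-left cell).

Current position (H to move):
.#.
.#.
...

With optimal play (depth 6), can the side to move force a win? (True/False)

ply 1, H at .#./.#./... | H20=-1→.#./.#./##.*; H21=-1→.#./.#./.##
ply 2, V at .#./.#./##. | V00=+1→##./##./##.*; V02=+1→.##/.##/##.; V12=+1→.#./.##/###
ply 3: ##./##./##. is terminal -1 (H); from .#./.#./... depth 6

H winning at [.#./.#./...]: False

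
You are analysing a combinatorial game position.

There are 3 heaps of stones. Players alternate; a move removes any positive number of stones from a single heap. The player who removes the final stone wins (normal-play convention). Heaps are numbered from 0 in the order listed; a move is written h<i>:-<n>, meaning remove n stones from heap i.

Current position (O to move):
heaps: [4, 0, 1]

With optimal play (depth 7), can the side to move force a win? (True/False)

p1 O@[(4,0,1)]: h0:-1[(3,0,1)]-1 h0:-2[(2,0,1)]-1 h0:-3[(1,0,1)]+1* h0:-4[(0,0,1)]-1 h2:-1[(4,0,0)]-1
p2 X@[(1,0,1)]: h0:-1[(0,0,1)]-1* h2:-1[(1,0,0)]-1
p3 O@[(0,0,1)]: h2:-1[(0,0,0)]+1*
p4 X@[(0,0,0)] terminal -1; root [(4,0,1)] d7

O winning at [(4,0,1)]: True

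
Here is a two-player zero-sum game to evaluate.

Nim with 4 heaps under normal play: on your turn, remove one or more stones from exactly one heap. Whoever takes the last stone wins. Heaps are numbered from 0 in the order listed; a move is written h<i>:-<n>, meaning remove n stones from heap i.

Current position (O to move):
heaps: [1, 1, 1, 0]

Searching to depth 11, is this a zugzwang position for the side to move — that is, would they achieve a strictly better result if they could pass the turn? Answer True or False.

zugzwang((1,1,1,0), O) = False

ply 1, O at (1,1,1,0) | h0:-1=+1→(0,1,1,0)*; h1:-1=+1→(1,0,1,0); h2:-1=+1→(1,1,0,0)
ply 2, X at (0,1,1,0) | h1:-1=-1→(0,0,1,0)*; h2:-1=-1→(0,1,0,0)
ply 3, O at (0,0,1,0) | h2:-1=+1→(0,0,0,0)*
ply 4: (0,0,0,0) is terminal -1 (X); from (1,1,1,0) depth 11
pass branch (X moves first from the same position):
  | ply 1, X at (1,1,1,0) | h0:-1=+1→(0,1,1,0)*; h1:-1=+1→(1,0,1,0); h2:-1=+1→(1,1,0,0)
  | ply 2, O at (0,1,1,0) | h1:-1=-1→(0,0,1,0)*; h2:-1=-1→(0,1,0,0)
  | ply 3, X at (0,0,1,0) | h2:-1=+1→(0,0,0,0)*
  | ply 4: (0,0,0,0) is terminal -1 (O); from (1,1,1,0) depth 11
O moving scores +1; O passing scores -1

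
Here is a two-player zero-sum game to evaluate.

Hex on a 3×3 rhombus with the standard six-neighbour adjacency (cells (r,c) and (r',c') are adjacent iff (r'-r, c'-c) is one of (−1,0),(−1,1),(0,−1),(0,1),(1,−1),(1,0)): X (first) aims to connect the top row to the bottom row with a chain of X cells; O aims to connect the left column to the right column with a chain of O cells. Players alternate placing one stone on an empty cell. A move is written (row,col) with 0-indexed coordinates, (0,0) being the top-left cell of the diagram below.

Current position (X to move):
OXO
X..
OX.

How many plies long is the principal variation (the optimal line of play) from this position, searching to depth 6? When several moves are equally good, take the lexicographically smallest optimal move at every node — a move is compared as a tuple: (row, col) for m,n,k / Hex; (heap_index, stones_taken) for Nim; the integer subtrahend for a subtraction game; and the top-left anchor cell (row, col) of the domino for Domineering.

p1 X@[OXO/X../OX.]: (1,1)[OXO/XX./OX.]+1* (1,2)[OXO/X.X/OX.]-1 (2,2)[OXO/X../OXX]-1
p2 O@[OXO/XX./OX.] terminal -1; root [OXO/X../OX.] d6

PV length from [OXO/X../OX.]: 1 ply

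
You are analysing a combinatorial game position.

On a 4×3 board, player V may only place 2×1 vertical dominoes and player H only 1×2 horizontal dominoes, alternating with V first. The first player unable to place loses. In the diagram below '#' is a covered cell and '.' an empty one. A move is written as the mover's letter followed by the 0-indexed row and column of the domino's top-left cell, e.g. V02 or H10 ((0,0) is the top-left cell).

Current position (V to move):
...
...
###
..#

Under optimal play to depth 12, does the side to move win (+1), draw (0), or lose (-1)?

value(.../.../###/..#, V) = +1

p1 V@[.../.../###/..#]: V00[#../#../###/..#]-1 V01[.#./.#./###/..#]+1* V02[..#/..#/###/..#]-1
p2 H@[.#./.#./###/..#]: H30[.#./.#./###/###]-1*
p3 V@[.#./.#./###/###]: V00[##./##./###/###]+1* V02[.##/.##/###/###]+1
p4 H@[##./##./###/###] terminal -1; root [.../.../###/..#] d12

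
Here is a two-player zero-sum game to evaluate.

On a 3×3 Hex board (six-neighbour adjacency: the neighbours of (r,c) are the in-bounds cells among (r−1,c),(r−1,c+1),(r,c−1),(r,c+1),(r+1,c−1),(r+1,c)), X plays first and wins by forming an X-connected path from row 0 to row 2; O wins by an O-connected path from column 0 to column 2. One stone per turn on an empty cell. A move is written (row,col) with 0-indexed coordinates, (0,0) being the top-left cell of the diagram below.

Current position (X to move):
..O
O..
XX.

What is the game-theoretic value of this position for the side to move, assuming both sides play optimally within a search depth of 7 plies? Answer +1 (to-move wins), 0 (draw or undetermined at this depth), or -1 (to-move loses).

value(..O/O../XX., X) = -1

[..O/O../XX.] X move#1: (0,0):-1/X.O/O../XX.*, (0,1):-1/.XO/O../XX., (1,1):-1/..O/OX./XX., (1,2):-1/..O/O.X/XX., (2,2):-1/..O/O../XXX
[X.O/O../XX.] O move#2: (0,1):+1/XOO/O../XX.*, (1,1):+1/X.O/OO./XX., (1,2):+1/X.O/O.O/XX., (2,2):+1/X.O/O../XXO
[XOO/O../XX.] end (terminal -1, X#3); searched ..O/O../XX. to 7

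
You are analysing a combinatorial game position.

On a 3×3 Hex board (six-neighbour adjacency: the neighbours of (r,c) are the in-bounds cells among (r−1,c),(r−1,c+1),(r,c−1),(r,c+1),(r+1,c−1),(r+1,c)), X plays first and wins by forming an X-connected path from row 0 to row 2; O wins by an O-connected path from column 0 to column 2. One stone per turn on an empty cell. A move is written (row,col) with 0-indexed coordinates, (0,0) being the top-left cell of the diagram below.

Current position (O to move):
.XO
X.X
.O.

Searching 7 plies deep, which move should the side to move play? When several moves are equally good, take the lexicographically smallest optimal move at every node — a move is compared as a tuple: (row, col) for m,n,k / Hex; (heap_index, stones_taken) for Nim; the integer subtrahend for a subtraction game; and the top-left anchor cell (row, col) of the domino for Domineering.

[.XO/X.X/.O.] O move#1: (0,0):-1/OXO/X.X/.O., (1,1):-1/.XO/XOX/.O., (2,0):+1/.XO/X.X/OO.*, (2,2):-1/.XO/X.X/.OO
[.XO/X.X/OO.] X move#2: (0,0):-1/XXO/X.X/OO.*, (1,1):-1/.XO/XXX/OO., (2,2):-1/.XO/X.X/OOX
[XXO/X.X/OO.] O move#3: (1,1):+1/XXO/XOX/OO.*, (2,2):+1/XXO/X.X/OOO
[XXO/XOX/OO.] end (terminal -1, X#4); searched .XO/X.X/.O. to 7

O's best at [.XO/X.X/.O.]: (2,0)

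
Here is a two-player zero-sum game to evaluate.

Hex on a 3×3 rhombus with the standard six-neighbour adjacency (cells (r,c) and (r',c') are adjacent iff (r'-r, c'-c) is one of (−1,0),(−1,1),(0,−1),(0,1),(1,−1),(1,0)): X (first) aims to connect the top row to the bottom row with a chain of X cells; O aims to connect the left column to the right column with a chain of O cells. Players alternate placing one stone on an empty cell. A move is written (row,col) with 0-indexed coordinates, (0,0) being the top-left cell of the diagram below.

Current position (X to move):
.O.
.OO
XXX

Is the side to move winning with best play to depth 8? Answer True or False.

X winning at [.O./.OO/XXX]: False

p1 X@[.O./.OO/XXX]: (0,0)[XO./.OO/XXX]-1* (0,2)[.OX/.OO/XXX]-1 (1,0)[.O./XOO/XXX]-1
p2 O@[XO./.OO/XXX]: (0,2)[XOO/.OO/XXX]-1 (1,0)[XO./OOO/XXX]+1*
p3 X@[XO./OOO/XXX] terminal -1; root [.O./.OO/XXX] d8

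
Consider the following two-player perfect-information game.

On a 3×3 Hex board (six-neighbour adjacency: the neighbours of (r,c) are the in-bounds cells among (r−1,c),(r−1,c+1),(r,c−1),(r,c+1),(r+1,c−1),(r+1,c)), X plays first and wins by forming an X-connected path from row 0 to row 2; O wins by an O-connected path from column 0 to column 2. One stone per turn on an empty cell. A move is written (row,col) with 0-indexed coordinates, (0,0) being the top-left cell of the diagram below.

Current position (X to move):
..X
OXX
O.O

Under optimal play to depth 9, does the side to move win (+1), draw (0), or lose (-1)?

value(..X/OXX/O.O, X) = +1

[..X/OXX/O.O] X move#1: (0,0):-1/X.X/OXX/O.O, (0,1):-1/.XX/OXX/O.O, (2,1):+1/..X/OXX/OXO*
[..X/OXX/OXO] end (terminal -1, O#2); searched ..X/OXX/O.O to 9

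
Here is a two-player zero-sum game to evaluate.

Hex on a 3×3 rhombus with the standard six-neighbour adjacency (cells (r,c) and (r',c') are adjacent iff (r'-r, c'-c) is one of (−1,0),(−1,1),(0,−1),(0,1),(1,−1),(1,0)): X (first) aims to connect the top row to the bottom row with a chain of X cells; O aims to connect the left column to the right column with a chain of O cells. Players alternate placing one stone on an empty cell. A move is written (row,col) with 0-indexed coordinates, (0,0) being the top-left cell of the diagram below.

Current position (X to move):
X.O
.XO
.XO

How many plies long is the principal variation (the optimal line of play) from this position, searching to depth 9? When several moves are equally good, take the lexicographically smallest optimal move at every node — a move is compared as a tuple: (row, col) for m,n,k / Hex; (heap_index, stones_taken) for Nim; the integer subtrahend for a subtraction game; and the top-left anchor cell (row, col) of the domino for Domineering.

[X.O/.XO/.XO] X move#1: (0,1):+1/XXO/.XO/.XO*, (1,0):+1/X.O/XXO/.XO, (2,0):+1/X.O/.XO/XXO
[XXO/.XO/.XO] end (terminal -1, O#2); searched X.O/.XO/.XO to 9

PV length from [X.O/.XO/.XO]: 1 ply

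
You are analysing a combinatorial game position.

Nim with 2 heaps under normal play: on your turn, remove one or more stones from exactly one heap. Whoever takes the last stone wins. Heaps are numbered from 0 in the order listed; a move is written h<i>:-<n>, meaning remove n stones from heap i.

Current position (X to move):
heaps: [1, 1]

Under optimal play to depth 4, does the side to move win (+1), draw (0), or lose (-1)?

value((1,1), X) = -1

p1 X@[(1,1)]: h0:-1[(0,1)]-1* h1:-1[(1,0)]-1
p2 O@[(0,1)]: h1:-1[(0,0)]+1*
p3 X@[(0,0)] terminal -1; root [(1,1)] d4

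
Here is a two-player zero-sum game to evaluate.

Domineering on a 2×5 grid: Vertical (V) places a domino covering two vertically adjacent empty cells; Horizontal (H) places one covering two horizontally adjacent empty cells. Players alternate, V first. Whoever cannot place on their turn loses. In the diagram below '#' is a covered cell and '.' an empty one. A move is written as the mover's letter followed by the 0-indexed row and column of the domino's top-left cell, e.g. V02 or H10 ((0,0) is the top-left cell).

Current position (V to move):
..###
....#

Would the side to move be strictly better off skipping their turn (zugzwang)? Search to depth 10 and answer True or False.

p1 V@[..###/....#]: V00[#.###/#...#]-1 V01[.####/.#..#]+1*
p2 H@[.####/.#..#]: H12[.####/.####]-1*
p3 V@[.####/.####]: V00[#####/#####]+1*
p4 H@[#####/#####] terminal -1; root [..###/....#] d10
pass branch (H moves first from the same position):
  | p1 H@[..###/....#]: H00[#####/....#]+1* H10[..###/##..#]+1 H11[..###/.##.#]-1 H12[..###/..###]-1
  | p2 V@[#####/....#] terminal -1; root [..###/....#] d10
V moving scores +1; V passing scores -1

zugzwang(..###/....#, V) = False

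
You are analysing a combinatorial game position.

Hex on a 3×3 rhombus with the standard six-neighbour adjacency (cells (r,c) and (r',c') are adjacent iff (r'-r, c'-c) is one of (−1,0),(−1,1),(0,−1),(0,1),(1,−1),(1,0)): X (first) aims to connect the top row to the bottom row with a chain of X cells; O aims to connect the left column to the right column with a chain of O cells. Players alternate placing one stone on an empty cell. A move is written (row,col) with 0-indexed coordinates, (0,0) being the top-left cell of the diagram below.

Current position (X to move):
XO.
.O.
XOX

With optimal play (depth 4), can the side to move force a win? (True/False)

X winning at [XO./.O./XOX]: True

[XO./.O./XOX] X move#1: (0,2):+1/XOX/.O./XOX*, (1,0):+1/XO./XO./XOX, (1,2):+1/XO./.OX/XOX
[XOX/.O./XOX] O move#2: (1,0):-1/XOX/OO./XOX*, (1,2):-1/XOX/.OO/XOX
[XOX/OO./XOX] X move#3: (1,2):+1/XOX/OOX/XOX*
[XOX/OOX/XOX] end (terminal -1, O#4); searched XO./.O./XOX to 4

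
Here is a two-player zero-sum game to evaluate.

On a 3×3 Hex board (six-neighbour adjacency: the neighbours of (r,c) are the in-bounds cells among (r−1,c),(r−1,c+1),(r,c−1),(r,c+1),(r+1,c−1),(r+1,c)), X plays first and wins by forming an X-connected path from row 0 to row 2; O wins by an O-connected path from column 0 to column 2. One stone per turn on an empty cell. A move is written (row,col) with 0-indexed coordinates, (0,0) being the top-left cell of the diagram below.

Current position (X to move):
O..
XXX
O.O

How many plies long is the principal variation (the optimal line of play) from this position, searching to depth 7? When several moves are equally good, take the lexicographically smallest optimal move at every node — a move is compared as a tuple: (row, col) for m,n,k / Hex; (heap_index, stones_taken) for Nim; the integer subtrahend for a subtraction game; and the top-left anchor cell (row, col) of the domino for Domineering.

[O../XXX/O.O] X move#1: (0,1):-1/OX./XXX/O.O, (0,2):-1/O.X/XXX/O.O, (2,1):+1/O../XXX/OXO*
[O../XXX/OXO] O move#2: (0,1):-1/OO./XXX/OXO*, (0,2):-1/O.O/XXX/OXO
[OO./XXX/OXO] X move#3: (0,2):+1/OOX/XXX/OXO*
[OOX/XXX/OXO] end (terminal -1, O#4); searched O../XXX/O.O to 7

PV length from [O../XXX/O.O]: 3 plies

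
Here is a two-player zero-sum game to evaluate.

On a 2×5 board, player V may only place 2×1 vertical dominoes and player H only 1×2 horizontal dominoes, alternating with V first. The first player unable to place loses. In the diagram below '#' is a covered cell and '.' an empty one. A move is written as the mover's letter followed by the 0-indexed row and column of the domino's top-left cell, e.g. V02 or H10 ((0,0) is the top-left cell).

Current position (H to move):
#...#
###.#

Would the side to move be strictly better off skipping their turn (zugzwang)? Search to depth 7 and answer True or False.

zugzwang(#...#/###.#, H) = False

ply 1, H at #...#/###.# | H01=-1→###.#/###.#; H02=+1→#.###/###.#*
ply 2: #.###/###.# is terminal -1 (V); from #...#/###.# depth 7
pass branch (V moves first from the same position):
  | ply 1, V at #...#/###.# | V03=-1→#..##/#####*
  | ply 2, H at #..##/##### | H01=+1→#####/#####*
  | ply 3: #####/##### is terminal -1 (V); from #...#/###.# depth 7
H moving scores +1; H passing scores +1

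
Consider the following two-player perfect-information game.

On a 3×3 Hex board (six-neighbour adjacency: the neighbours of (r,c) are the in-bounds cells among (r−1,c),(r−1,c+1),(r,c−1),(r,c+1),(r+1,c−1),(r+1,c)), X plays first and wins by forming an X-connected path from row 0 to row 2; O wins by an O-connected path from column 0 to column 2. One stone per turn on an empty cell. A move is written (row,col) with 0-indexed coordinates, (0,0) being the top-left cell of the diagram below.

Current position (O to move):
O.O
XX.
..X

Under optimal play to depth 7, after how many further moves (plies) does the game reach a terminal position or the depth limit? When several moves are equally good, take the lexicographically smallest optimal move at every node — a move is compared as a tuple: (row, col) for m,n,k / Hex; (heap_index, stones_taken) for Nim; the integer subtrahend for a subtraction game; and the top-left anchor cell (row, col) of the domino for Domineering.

PV length from [O.O/XX./..X]: 1 ply

ply 1, O at O.O/XX./..X | (0,1)=+1→OOO/XX./..X*; (1,2)=-1→O.O/XXO/..X; (2,0)=-1→O.O/XX./O.X; (2,1)=-1→O.O/XX./.OX
ply 2: OOO/XX./..X is terminal -1 (X); from O.O/XX./..X depth 7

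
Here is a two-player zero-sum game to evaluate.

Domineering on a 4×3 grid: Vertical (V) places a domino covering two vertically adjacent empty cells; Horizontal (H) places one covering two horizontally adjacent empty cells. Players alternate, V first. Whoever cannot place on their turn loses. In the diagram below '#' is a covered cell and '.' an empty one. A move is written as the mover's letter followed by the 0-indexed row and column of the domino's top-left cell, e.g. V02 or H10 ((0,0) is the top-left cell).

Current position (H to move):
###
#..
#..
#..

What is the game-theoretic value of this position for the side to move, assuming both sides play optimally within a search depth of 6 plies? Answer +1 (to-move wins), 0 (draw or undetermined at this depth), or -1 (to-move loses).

[###/#../#../#..] H move#1: H11:-1/###/###/#../#.., H21:+1/###/#../###/#..*, H31:-1/###/#../#../###
[###/#../###/#..] end (terminal -1, V#2); searched ###/#../#../#.. to 6

value(###/#../#../#.., H) = +1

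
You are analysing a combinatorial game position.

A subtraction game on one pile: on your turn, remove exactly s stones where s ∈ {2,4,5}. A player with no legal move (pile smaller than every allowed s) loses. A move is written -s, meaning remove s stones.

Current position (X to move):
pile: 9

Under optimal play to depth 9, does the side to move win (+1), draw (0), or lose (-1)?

ply 1, X at 9 | -2=+1→7*; -4=-1→5; -5=-1→4
ply 2, O at 7 | -2=-1→5*; -4=-1→3; -5=-1→2
ply 3, X at 5 | -2=-1→3; -4=+1→1*; -5=+1→0
ply 4: 1 is terminal -1 (O); from 9 depth 9

value(9, X) = +1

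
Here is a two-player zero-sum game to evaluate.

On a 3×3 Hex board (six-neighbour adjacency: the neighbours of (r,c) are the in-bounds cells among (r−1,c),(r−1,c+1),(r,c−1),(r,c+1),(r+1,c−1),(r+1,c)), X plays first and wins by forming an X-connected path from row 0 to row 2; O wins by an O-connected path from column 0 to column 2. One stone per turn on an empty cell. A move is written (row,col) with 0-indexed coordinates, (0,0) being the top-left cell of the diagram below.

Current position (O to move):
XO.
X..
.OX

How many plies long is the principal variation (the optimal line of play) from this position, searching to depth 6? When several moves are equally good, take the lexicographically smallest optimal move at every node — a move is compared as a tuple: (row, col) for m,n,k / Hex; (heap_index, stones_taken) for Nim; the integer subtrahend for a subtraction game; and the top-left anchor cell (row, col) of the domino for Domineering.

PV length from [XO./X../.OX]: 4 plies

p1 O@[XO./X../.OX]: (0,2)[XOO/X../.OX]-1* (1,1)[XO./XO./.OX]-1 (1,2)[XO./X.O/.OX]-1 (2,0)[XO./X../OOX]-1
p2 X@[XOO/X../.OX]: (1,1)[XOO/XX./.OX]+1* (1,2)[XOO/X.X/.OX]+1 (2,0)[XOO/X../XOX]+1
p3 O@[XOO/XX./.OX]: (1,2)[XOO/XXO/.OX]-1* (2,0)[XOO/XX./OOX]-1
p4 X@[XOO/XXO/.OX]: (2,0)[XOO/XXO/XOX]+1*
p5 O@[XOO/XXO/XOX] terminal -1; root [XO./X../.OX] d6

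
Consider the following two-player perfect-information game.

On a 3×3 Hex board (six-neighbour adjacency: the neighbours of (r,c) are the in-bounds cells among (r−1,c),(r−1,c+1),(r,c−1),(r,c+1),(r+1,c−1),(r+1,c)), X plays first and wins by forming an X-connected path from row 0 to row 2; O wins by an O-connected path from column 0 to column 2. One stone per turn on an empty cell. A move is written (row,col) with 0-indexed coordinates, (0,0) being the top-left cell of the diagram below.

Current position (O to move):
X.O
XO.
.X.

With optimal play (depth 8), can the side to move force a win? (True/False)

ply 1, O at X.O/XO./.X. | (0,1)=-1→XOO/XO./.X.; (1,2)=-1→X.O/XOO/.X.; (2,0)=+1→X.O/XO./OX.*; (2,2)=-1→X.O/XO./.XO
ply 2: X.O/XO./OX. is terminal -1 (X); from X.O/XO./.X. depth 8

O winning at [X.O/XO./.X.]: True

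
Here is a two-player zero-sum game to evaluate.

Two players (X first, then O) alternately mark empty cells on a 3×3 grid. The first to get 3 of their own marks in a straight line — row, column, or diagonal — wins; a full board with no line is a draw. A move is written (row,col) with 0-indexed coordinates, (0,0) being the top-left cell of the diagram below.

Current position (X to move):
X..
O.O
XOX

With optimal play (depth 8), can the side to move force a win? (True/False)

[X../O.O/XOX] X move#1: (0,1):-1/XX./O.O/XOX, (0,2):-1/X.X/O.O/XOX, (1,1):+1/X../OXO/XOX*
[X../OXO/XOX] end (terminal -1, O#2); searched X../O.O/XOX to 8

X winning at [X../O.O/XOX]: True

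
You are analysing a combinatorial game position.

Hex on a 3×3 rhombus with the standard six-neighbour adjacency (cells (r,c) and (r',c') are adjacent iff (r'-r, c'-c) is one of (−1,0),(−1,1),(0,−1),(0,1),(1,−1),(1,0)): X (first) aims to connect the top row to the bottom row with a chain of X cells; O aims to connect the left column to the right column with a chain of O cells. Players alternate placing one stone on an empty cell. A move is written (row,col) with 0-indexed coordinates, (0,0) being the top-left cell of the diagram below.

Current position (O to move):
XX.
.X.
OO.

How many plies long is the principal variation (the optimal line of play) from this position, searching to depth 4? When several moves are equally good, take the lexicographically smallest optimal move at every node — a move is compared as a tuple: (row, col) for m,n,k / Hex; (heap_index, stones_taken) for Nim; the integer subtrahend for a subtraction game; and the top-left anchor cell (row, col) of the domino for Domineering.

PV length from [XX./.X./OO.]: 3 plies

[XX./.X./OO.] O move#1: (0,2):+1/XXO/.X./OO.*, (1,0):+1/XX./OX./OO., (1,2):+1/XX./.XO/OO., (2,2):+1/XX./.X./OOO
[XXO/.X./OO.] X move#2: (1,0):-1/XXO/XX./OO.*, (1,2):-1/XXO/.XX/OO., (2,2):-1/XXO/.X./OOX
[XXO/XX./OO.] O move#3: (1,2):+1/XXO/XXO/OO.*, (2,2):+1/XXO/XX./OOO
[XXO/XXO/OO.] end (terminal -1, X#4); searched XX./.X./OO. to 4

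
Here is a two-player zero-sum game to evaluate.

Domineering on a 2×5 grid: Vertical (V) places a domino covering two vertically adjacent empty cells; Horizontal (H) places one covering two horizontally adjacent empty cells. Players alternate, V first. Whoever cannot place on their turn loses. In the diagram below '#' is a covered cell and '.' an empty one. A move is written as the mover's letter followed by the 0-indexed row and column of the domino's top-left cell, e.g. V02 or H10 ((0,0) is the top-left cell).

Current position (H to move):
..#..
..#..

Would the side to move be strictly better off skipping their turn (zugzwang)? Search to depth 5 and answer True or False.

zugzwang(..#../..#.., H) = True

p1 H@[..#../..#..]: H00[###../..#..]-1* H03[..###/..#..]-1 H10[..#../###..]-1 H13[..#../..###]-1
p2 V@[###../..#..]: V03[####./..##.]+1* V04[###.#/..#.#]+1
p3 H@[####./..##.]: H10[####./####.]-1*
p4 V@[####./####.]: V04[#####/#####]+1*
p5 H@[#####/#####] terminal -1; root [..#../..#..] d5
pass branch (V moves first from the same position):
  | p1 V@[..#../..#..]: V00[#.#../#.#..]-1* V01[.##../.##..]-1 V03[..##./..##.]-1 V04[..#.#/..#.#]-1
  | p2 H@[#.#../#.#..]: H03[#.###/#.#..]+1* H13[#.#../#.###]+1
  | p3 V@[#.###/#.#..]: V01[#####/###..]-1*
  | p4 H@[#####/###..]: H13[#####/#####]+1*
  | p5 V@[#####/#####] terminal -1; root [..#../..#..] d5
H moving scores -1; H passing scores +1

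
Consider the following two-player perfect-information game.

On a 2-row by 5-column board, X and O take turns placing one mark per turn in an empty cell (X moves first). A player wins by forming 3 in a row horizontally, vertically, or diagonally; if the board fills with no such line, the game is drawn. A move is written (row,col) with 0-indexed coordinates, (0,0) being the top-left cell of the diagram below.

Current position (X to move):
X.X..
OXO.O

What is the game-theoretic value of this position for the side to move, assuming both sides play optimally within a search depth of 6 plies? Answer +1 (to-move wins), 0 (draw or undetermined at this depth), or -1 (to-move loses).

value(X.X../OXO.O, X) = +1

ply 1, X at X.X../OXO.O | (0,1)=+1→XXX../OXO.O*; (0,3)=-1→X.XX./OXO.O; (0,4)=-1→X.X.X/OXO.O; (1,3)=+0→X.X../OXOXO
ply 2: XXX../OXO.O is terminal -1 (O); from X.X../OXO.O depth 6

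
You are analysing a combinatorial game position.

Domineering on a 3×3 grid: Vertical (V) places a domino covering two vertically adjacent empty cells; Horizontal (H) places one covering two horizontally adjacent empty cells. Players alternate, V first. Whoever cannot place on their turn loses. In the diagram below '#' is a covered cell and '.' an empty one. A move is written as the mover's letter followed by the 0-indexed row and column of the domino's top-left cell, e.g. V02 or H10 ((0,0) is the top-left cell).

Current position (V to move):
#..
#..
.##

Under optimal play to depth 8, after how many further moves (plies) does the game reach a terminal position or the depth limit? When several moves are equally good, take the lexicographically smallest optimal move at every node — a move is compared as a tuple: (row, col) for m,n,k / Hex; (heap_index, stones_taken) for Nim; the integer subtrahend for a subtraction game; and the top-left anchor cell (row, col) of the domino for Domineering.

ply 1, V at #../#../.## | V01=+1→##./##./.##*; V02=+1→#.#/#.#/.##
ply 2: ##./##./.## is terminal -1 (H); from #../#../.## depth 8

PV length from [#../#../.##]: 1 ply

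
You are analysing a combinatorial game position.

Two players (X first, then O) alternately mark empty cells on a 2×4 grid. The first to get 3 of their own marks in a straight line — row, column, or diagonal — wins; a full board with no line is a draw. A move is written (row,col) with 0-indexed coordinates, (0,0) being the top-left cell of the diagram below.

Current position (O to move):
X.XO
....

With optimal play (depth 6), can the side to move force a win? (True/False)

O winning at [X.XO/....]: False

p1 O@[X.XO/....]: (0,1)[XOXO/....]+0* (1,0)[X.XO/O...]-1 (1,1)[X.XO/.O..]-1 (1,2)[X.XO/..O.]-1 (1,3)[X.XO/...O]-1
p2 X@[XOXO/....]: (1,0)[XOXO/X...]+0* (1,1)[XOXO/.X..]+0 (1,2)[XOXO/..X.]+0 (1,3)[XOXO/...X]+0
p3 O@[XOXO/X...]: (1,1)[XOXO/XO..]+0* (1,2)[XOXO/X.O.]+0 (1,3)[XOXO/X..O]+0
p4 X@[XOXO/XO..]: (1,2)[XOXO/XOX.]+0* (1,3)[XOXO/XO.X]+0
p5 O@[XOXO/XOX.]: (1,3)[XOXO/XOXO]+0*
p6 X@[XOXO/XOXO] terminal +0; root [X.XO/....] d6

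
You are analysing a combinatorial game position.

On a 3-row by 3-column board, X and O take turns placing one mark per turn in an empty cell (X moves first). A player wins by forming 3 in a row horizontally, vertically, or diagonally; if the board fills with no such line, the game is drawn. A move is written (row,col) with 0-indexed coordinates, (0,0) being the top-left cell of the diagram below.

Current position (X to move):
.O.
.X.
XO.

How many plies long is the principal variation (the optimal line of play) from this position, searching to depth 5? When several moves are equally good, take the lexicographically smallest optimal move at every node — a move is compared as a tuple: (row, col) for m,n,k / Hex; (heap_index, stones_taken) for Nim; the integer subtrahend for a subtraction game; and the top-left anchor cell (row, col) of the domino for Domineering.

PV length from [.O./.X./XO.]: 3 plies

ply 1, X at .O./.X./XO. | (0,0)=+1→XO./.X./XO.*; (0,2)=+1→.OX/.X./XO.; (1,0)=+1→.O./XX./XO.; (1,2)=+1→.O./.XX/XO.; (2,2)=+1→.O./.X./XOX
ply 2, O at XO./.X./XO. | (0,2)=-1→XOO/.X./XO.*; (1,0)=-1→XO./OX./XO.; (1,2)=-1→XO./.XO/XO.; (2,2)=-1→XO./.X./XOO
ply 3, X at XOO/.X./XO. | (1,0)=+1→XOO/XX./XO.*; (1,2)=+1→XOO/.XX/XO.; (2,2)=+1→XOO/.X./XOX
ply 4: XOO/XX./XO. is terminal -1 (O); from .O./.X./XO. depth 5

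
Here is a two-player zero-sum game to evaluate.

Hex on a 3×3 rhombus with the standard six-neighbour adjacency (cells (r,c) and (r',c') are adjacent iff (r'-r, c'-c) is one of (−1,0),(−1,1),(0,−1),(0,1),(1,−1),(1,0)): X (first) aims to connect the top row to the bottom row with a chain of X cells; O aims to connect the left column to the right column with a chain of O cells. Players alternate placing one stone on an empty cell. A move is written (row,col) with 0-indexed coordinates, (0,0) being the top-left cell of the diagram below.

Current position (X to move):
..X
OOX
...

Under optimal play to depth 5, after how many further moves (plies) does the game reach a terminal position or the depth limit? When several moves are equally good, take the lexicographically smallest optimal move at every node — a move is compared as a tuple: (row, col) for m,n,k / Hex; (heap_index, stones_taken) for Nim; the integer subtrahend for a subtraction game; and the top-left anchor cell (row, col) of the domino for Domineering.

PV length from [..X/OOX/...]: 5 plies

p1 X@[..X/OOX/...]: (0,0)[X.X/OOX/...]+1* (0,1)[.XX/OOX/...]+1 (2,0)[..X/OOX/X..]+1 (2,1)[..X/OOX/.X.]+1 (2,2)[..X/OOX/..X]+1
p2 O@[X.X/OOX/...]: (0,1)[XOX/OOX/...]-1* (2,0)[X.X/OOX/O..]-1 (2,1)[X.X/OOX/.O.]-1 (2,2)[X.X/OOX/..O]-1
p3 X@[XOX/OOX/...]: (2,0)[XOX/OOX/X..]+1* (2,1)[XOX/OOX/.X.]+1 (2,2)[XOX/OOX/..X]+1
p4 O@[XOX/OOX/X..]: (2,1)[XOX/OOX/XO.]-1* (2,2)[XOX/OOX/X.O]-1
p5 X@[XOX/OOX/XO.]: (2,2)[XOX/OOX/XOX]+1*
p6 O@[XOX/OOX/XOX] terminal -1; root [..X/OOX/...] d5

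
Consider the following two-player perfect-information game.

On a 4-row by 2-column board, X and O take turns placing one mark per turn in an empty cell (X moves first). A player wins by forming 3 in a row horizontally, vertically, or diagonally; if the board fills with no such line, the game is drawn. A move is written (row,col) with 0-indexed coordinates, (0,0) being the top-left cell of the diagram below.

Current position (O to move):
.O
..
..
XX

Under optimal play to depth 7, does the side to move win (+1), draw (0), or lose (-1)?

value(.O/../../XX, O) = 0

[.O/../../XX] O move#1: (0,0):+0/OO/../../XX*, (1,0):+0/.O/O./../XX, (1,1):+0/.O/.O/../XX, (2,0):+0/.O/../O./XX, (2,1):+0/.O/../.O/XX
[OO/../../XX] X move#2: (1,0):+0/OO/X./../XX*, (1,1):+0/OO/.X/../XX, (2,0):+0/OO/../X./XX, (2,1):+0/OO/../.X/XX
[OO/X./../XX] O move#3: (1,1):-1/OO/XO/../XX, (2,0):+0/OO/X./O./XX*, (2,1):-1/OO/X./.O/XX
[OO/X./O./XX] X move#4: (1,1):+0/OO/XX/O./XX*, (2,1):+0/OO/X./OX/XX
[OO/XX/O./XX] O move#5: (2,1):+0/OO/XX/OO/XX*
[OO/XX/OO/XX] end (terminal +0, X#6); searched .O/../../XX to 7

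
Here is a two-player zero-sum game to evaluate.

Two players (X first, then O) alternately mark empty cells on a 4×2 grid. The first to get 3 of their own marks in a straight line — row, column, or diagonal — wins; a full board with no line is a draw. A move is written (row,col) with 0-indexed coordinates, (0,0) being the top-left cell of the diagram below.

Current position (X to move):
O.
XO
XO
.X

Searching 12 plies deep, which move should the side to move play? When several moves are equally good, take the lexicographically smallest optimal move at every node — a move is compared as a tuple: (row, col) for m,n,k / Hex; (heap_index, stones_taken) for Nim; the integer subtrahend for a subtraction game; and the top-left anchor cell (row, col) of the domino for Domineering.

X's best at [O./XO/XO/.X]: (3,0)

p1 X@[O./XO/XO/.X]: (0,1)[OX/XO/XO/.X]+0 (3,0)[O./XO/XO/XX]+1*
p2 O@[O./XO/XO/XX] terminal -1; root [O./XO/XO/.X] d12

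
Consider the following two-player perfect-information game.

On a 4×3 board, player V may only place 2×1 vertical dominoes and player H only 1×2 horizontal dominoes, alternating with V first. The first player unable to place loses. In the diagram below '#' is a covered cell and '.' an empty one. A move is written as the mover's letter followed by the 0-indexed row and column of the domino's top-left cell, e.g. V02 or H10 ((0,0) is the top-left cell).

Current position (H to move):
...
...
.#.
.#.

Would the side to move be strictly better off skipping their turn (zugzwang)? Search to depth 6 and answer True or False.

zugzwang(.../.../.#./.#., H) = False

ply 1, H at .../.../.#./.#. | H00=-1→##./.../.#./.#.*; H01=-1→.##/.../.#./.#.; H10=-1→.../##./.#./.#.; H11=-1→.../.##/.#./.#.
ply 2, V at ##./.../.#./.#. | V02=+1→###/..#/.#./.#.*; V10=+1→##./#../##./.#.; V12=+1→##./..#/.##/.#.; V20=+1→##./.../##./##.; V22=+1→##./.../.##/.##
ply 3, H at ###/..#/.#./.#. | H10=-1→###/###/.#./.#.*
ply 4, V at ###/###/.#./.#. | V20=+1→###/###/##./##.*; V22=+1→###/###/.##/.##
ply 5: ###/###/##./##. is terminal -1 (H); from .../.../.#./.#. depth 6
pass branch (V moves first from the same position):
  | ply 1, V at .../.../.#./.#. | V00=+1→#../#../.#./.#.*; V01=+1→.#./.#./.#./.#.; V02=+1→..#/..#/.#./.#.; V10=-1→.../#../##./.#.; V12=-1→.../..#/.##/.#.; V20=+1→.../.../##./##.; V22=+1→.../.../.##/.##
  | ply 2, H at #../#../.#./.#. | H01=-1→###/#../.#./.#.*; H11=-1→#../###/.#./.#.
  | ply 3, V at ###/#../.#./.#. | V12=+1→###/#.#/.##/.#.*; V20=+1→###/#../##./##.; V22=+1→###/#../.##/.##
  | ply 4: ###/#.#/.##/.#. is terminal -1 (H); from .../.../.#./.#. depth 6
H moving scores -1; H passing scores -1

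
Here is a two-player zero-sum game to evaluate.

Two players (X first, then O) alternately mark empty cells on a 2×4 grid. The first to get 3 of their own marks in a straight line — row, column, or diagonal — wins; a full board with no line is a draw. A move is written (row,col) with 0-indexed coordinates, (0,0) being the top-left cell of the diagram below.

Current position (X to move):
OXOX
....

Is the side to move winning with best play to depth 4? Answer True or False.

p1 X@[OXOX/....]: (1,0)[OXOX/X...]+0* (1,1)[OXOX/.X..]+0 (1,2)[OXOX/..X.]+0 (1,3)[OXOX/...X]+0
p2 O@[OXOX/X...]: (1,1)[OXOX/XO..]+0* (1,2)[OXOX/X.O.]+0 (1,3)[OXOX/X..O]+0
p3 X@[OXOX/XO..]: (1,2)[OXOX/XOX.]+0* (1,3)[OXOX/XO.X]+0
p4 O@[OXOX/XOX.]: (1,3)[OXOX/XOXO]+0*
p5 X@[OXOX/XOXO] terminal +0; root [OXOX/....] d4

X winning at [OXOX/....]: False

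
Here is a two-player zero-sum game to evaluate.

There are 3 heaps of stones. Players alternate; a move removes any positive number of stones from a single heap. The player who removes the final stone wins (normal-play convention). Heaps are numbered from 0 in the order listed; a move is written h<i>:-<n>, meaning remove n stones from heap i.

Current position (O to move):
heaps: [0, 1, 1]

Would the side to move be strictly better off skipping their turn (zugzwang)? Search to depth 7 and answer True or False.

zugzwang((0,1,1), O) = True

[(0,1,1)] O move#1: h1:-1:-1/(0,0,1)*, h2:-1:-1/(0,1,0)
[(0,0,1)] X move#2: h2:-1:+1/(0,0,0)*
[(0,0,0)] end (terminal -1, O#3); searched (0,1,1) to 7
pass branch (X moves first from the same position):
  | [(0,1,1)] X move#1: h1:-1:-1/(0,0,1)*, h2:-1:-1/(0,1,0)
  | [(0,0,1)] O move#2: h2:-1:+1/(0,0,0)*
  | [(0,0,0)] end (terminal -1, X#3); searched (0,1,1) to 7
O moving scores -1; O passing scores +1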